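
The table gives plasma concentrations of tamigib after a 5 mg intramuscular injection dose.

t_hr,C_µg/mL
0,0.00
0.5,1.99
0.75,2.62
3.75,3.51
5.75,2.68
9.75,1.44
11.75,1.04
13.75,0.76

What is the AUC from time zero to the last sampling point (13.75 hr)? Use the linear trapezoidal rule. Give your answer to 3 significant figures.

Trapezoidal AUC_0→13.75:
  [0→0.5]: (0.00+1.99)/2 × 0.5 = 0.4975
  [0.5→0.75]: (1.99+2.62)/2 × 0.25 = 0.57625
  [0.75→3.75]: (2.62+3.51)/2 × 3 = 9.195
  [3.75→5.75]: (3.51+2.68)/2 × 2 = 6.19
  [5.75→9.75]: (2.68+1.44)/2 × 4 = 8.24
  [9.75→11.75]: (1.44+1.04)/2 × 2 = 2.48
  [11.75→13.75]: (1.04+0.76)/2 × 2 = 1.8
  Sum = 28.97875 µg/mL·hr

AUC = 29.0 µg/mL·hr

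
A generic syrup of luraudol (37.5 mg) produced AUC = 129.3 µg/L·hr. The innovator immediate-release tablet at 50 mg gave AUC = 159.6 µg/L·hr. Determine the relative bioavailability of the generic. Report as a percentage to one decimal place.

F_rel = 108.0%

F_rel = (AUC_test/D_test) / (AUC_ref/D_ref)
      = (129.3/37.5) / (159.6/50)
      = 3.448 / 3.192 = 1.0802 = 108.02%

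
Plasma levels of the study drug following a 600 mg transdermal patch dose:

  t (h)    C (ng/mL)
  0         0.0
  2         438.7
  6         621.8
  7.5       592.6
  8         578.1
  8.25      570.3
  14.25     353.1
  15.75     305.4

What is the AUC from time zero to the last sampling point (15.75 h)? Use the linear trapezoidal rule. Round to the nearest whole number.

AUC = 7171 ng/mL·h

Trapezoidal AUC_0→15.75:
  [0→2]: (0.0+438.7)/2 × 2 = 438.7
  [2→6]: (438.7+621.8)/2 × 4 = 2121.0
  [6→7.5]: (621.8+592.6)/2 × 1.5 = 910.8
  [7.5→8]: (592.6+578.1)/2 × 0.5 = 292.675
  [8→8.25]: (578.1+570.3)/2 × 0.25 = 143.55
  [8.25→14.25]: (570.3+353.1)/2 × 6 = 2770.2
  [14.25→15.75]: (353.1+305.4)/2 × 1.5 = 493.875
  Sum = 7170.8 ng/mL·h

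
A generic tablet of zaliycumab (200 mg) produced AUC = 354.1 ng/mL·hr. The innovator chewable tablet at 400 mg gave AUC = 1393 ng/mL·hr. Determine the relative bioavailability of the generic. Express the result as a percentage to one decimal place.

F_rel = (AUC_test/D_test) / (AUC_ref/D_ref)
      = (354.1/200) / (1393/400)
      = 1.7705 / 3.4825 = 0.5084 = 50.84%

F_rel = 50.8%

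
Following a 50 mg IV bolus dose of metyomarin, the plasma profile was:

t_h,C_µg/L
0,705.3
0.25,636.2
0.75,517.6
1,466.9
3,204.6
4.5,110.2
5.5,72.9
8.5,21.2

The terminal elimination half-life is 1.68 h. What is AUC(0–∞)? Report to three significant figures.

AUC = 1770 µg/L·h

Trapezoidal AUC_0→8.5:
  [0→0.25]: (705.3+636.2)/2 × 0.25 = 167.6875
  [0.25→0.75]: (636.2+517.6)/2 × 0.5 = 288.45
  [0.75→1]: (517.6+466.9)/2 × 0.25 = 123.0625
  [1→3]: (466.9+204.6)/2 × 2 = 671.5
  [3→4.5]: (204.6+110.2)/2 × 1.5 = 236.1
  [4.5→5.5]: (110.2+72.9)/2 × 1 = 91.55
  [5.5→8.5]: (72.9+21.2)/2 × 3 = 141.15
  Sum = 1719.5 µg/L·h
k_e = ln2 / t½ = 0.693147 / 1.68 = 0.4126 h^-1
Extrapolated tail: C_last / k_e = 21.2 / 0.4126 = 51.381
AUC_0→∞ = 1719.5 + 51.381 = 1770.881 µg/L·h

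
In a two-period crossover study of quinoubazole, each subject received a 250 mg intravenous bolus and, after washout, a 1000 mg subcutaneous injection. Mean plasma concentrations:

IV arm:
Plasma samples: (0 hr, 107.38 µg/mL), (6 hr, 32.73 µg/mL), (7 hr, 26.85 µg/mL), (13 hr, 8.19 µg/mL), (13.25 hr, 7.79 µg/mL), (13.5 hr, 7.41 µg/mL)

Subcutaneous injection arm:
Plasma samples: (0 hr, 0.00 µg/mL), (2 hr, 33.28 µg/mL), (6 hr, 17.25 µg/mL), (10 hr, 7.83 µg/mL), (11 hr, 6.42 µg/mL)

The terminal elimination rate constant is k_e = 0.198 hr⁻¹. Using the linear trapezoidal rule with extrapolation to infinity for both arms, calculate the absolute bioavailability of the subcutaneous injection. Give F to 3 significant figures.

F = 0.0939

Trapezoidal AUC_0→13.5 (IV):
  [0→6]: (107.38+32.73)/2 × 6 = 420.33
  [6→7]: (32.73+26.85)/2 × 1 = 29.79
  [7→13]: (26.85+8.19)/2 × 6 = 105.12
  [13→13.25]: (8.19+7.79)/2 × 0.25 = 1.9975
  [13.25→13.5]: (7.79+7.41)/2 × 0.25 = 1.9
  Sum = 559.1375 µg/mL·hr
IV tail: 7.41/0.198 = 37.424; AUC_iv,0→∞ = 559.1375 + 37.424 = 596.5615 µg/mL·hr
Trapezoidal AUC_0→11 (subcutaneous injection):
  [0→2]: (0.00+33.28)/2 × 2 = 33.28
  [2→6]: (33.28+17.25)/2 × 4 = 101.06
  [6→10]: (17.25+7.83)/2 × 4 = 50.16
  [10→11]: (7.83+6.42)/2 × 1 = 7.125
  Sum = 191.625 µg/mL·hr
subcutaneous injection tail: 6.42/0.198 = 32.424; AUC_ev,0→∞ = 191.625 + 32.424 = 224.049 µg/mL·hr
F = (AUC_ev/D_ev)/(AUC_iv/D_iv) = (224.049/1000)/(596.5615/250) = 0.224049/2.386246 = 0.0939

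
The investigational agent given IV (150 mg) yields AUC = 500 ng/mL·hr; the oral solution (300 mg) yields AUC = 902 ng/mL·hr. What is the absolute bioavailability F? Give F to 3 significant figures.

F = (AUC_ev / D_ev) / (AUC_iv / D_iv)
  = (902/300) / (500/150)
  = 3.00667 / 3.33333 = 0.9020

F = 0.902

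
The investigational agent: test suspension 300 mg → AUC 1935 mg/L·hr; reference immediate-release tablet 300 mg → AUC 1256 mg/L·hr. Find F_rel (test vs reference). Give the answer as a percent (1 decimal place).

F_rel = 154.1%

F_rel = (AUC_test/D_test) / (AUC_ref/D_ref)
      = (1935/300) / (1256/300)
      = 6.45 / 4.18667 = 1.5406 = 154.06%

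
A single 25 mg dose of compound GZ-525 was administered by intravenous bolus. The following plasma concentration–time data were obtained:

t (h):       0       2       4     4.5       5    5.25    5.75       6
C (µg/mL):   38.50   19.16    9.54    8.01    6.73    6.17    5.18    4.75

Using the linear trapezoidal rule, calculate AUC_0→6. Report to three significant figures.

Trapezoidal AUC_0→6:
  [0→2]: (38.50+19.16)/2 × 2 = 57.66
  [2→4]: (19.16+9.54)/2 × 2 = 28.7
  [4→4.5]: (9.54+8.01)/2 × 0.5 = 4.3875
  [4.5→5]: (8.01+6.73)/2 × 0.5 = 3.685
  [5→5.25]: (6.73+6.17)/2 × 0.25 = 1.6125
  [5.25→5.75]: (6.17+5.18)/2 × 0.5 = 2.8375
  [5.75→6]: (5.18+4.75)/2 × 0.25 = 1.24125
  Sum = 100.12375 µg/mL·h

AUC = 100 µg/mL·h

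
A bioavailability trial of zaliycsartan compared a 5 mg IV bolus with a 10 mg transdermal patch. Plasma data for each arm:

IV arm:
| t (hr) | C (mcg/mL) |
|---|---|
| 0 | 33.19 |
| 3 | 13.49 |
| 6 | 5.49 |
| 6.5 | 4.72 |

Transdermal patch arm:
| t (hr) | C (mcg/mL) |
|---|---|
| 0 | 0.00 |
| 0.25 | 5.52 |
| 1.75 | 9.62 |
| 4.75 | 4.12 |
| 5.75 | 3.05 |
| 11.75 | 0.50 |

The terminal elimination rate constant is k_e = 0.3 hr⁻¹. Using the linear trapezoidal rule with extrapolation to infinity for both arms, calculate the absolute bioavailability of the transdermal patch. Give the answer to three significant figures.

F = 0.208

Trapezoidal AUC_0→6.5 (IV):
  [0→3]: (33.19+13.49)/2 × 3 = 70.02
  [3→6]: (13.49+5.49)/2 × 3 = 28.47
  [6→6.5]: (5.49+4.72)/2 × 0.5 = 2.5525
  Sum = 101.0425 mcg/mL·hr
IV tail: 4.72/0.3 = 15.733; AUC_iv,0→∞ = 101.0425 + 15.733 = 116.7755 mcg/mL·hr
Trapezoidal AUC_0→11.75 (transdermal patch):
  [0→0.25]: (0.00+5.52)/2 × 0.25 = 0.69
  [0.25→1.75]: (5.52+9.62)/2 × 1.5 = 11.355
  [1.75→4.75]: (9.62+4.12)/2 × 3 = 20.61
  [4.75→5.75]: (4.12+3.05)/2 × 1 = 3.585
  [5.75→11.75]: (3.05+0.50)/2 × 6 = 10.65
  Sum = 46.89 mcg/mL·hr
transdermal patch tail: 0.50/0.3 = 1.667; AUC_ev,0→∞ = 46.89 + 1.667 = 48.557 mcg/mL·hr
F = (AUC_ev/D_ev)/(AUC_iv/D_iv) = (48.557/10)/(116.7755/5) = 4.8557/23.3551 = 0.2079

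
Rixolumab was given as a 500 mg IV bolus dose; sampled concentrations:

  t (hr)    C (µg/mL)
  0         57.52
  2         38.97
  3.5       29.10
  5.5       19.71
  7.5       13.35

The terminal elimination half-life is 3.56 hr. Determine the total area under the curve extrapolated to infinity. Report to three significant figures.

Trapezoidal AUC_0→7.5:
  [0→2]: (57.52+38.97)/2 × 2 = 96.49
  [2→3.5]: (38.97+29.10)/2 × 1.5 = 51.0525
  [3.5→5.5]: (29.10+19.71)/2 × 2 = 48.81
  [5.5→7.5]: (19.71+13.35)/2 × 2 = 33.06
  Sum = 229.4125 µg/mL·hr
k_e = ln2 / t½ = 0.693147 / 3.56 = 0.1947 hr^-1
Extrapolated tail: C_last / k_e = 13.35 / 0.1947 = 68.567
AUC_0→∞ = 229.4125 + 68.567 = 297.9795 µg/mL·hr

AUC = 298 µg/mL·hr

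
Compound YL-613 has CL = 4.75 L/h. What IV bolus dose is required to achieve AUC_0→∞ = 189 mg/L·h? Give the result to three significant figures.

Dose = 898 mg

Dose_iv = CL × AUC_0→∞
     = 4.75 × 189 = 897.75 mg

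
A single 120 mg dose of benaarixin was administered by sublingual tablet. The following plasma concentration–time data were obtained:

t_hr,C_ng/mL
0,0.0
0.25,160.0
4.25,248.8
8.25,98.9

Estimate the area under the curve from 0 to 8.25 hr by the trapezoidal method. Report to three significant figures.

AUC = 1530 ng/mL·hr

Trapezoidal AUC_0→8.25:
  [0→0.25]: (0.0+160.0)/2 × 0.25 = 20.0
  [0.25→4.25]: (160.0+248.8)/2 × 4 = 817.6
  [4.25→8.25]: (248.8+98.9)/2 × 4 = 695.4
  Sum = 1533.0 ng/mL·hr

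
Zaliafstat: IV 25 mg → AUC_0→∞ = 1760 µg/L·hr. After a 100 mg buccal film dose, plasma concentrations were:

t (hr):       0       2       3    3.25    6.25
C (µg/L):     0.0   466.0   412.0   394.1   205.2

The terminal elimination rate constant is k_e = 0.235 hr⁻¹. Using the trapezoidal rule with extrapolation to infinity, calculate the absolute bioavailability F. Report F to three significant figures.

F = 0.395

Trapezoidal AUC_0→6.25 (buccal film):
  [0→2]: (0.0+466.0)/2 × 2 = 466.0
  [2→3]: (466.0+412.0)/2 × 1 = 439.0
  [3→3.25]: (412.0+394.1)/2 × 0.25 = 100.7625
  [3.25→6.25]: (394.1+205.2)/2 × 3 = 898.95
  Sum = 1904.7125 µg/L·hr
Tail: C_last/k_e = 205.2/0.235 = 873.191
AUC_0→∞ (buccal film) = 1904.7125 + 873.191 = 2777.9035 µg/L·hr
F = (AUC_ev/D_ev)/(AUC_iv/D_iv) = (2777.9035/100)/(1760/25) = 27.779035/70.4 = 0.3946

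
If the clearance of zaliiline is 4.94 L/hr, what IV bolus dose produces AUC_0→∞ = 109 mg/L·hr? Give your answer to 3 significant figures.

Dose = 538 mg

Dose_iv = CL × AUC_0→∞
     = 4.94 × 109 = 538.46 mg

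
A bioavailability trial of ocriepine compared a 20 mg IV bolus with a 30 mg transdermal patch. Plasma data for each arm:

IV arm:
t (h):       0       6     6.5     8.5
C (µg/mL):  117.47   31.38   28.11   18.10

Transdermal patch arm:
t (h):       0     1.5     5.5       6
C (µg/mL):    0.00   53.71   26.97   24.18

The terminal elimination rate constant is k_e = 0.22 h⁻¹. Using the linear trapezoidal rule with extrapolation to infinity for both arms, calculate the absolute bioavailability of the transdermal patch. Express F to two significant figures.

Trapezoidal AUC_0→8.5 (IV):
  [0→6]: (117.47+31.38)/2 × 6 = 446.55
  [6→6.5]: (31.38+28.11)/2 × 0.5 = 14.8725
  [6.5→8.5]: (28.11+18.10)/2 × 2 = 46.21
  Sum = 507.6325 µg/mL·h
IV tail: 18.10/0.22 = 82.273; AUC_iv,0→∞ = 507.6325 + 82.273 = 589.9055 µg/mL·h
Trapezoidal AUC_0→6 (transdermal patch):
  [0→1.5]: (0.00+53.71)/2 × 1.5 = 40.2825
  [1.5→5.5]: (53.71+26.97)/2 × 4 = 161.36
  [5.5→6]: (26.97+24.18)/2 × 0.5 = 12.7875
  Sum = 214.43 µg/mL·h
transdermal patch tail: 24.18/0.22 = 109.909; AUC_ev,0→∞ = 214.43 + 109.909 = 324.339 µg/mL·h
F = (AUC_ev/D_ev)/(AUC_iv/D_iv) = (324.339/30)/(589.9055/20) = 10.8113/29.495275 = 0.3665

F = 0.37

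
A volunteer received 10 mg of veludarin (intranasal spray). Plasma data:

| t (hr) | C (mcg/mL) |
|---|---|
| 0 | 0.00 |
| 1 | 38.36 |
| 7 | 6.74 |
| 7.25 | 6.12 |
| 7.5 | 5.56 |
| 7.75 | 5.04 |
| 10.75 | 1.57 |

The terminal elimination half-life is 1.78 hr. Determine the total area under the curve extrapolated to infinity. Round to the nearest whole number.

Trapezoidal AUC_0→10.75:
  [0→1]: (0.00+38.36)/2 × 1 = 19.18
  [1→7]: (38.36+6.74)/2 × 6 = 135.3
  [7→7.25]: (6.74+6.12)/2 × 0.25 = 1.6075
  [7.25→7.5]: (6.12+5.56)/2 × 0.25 = 1.46
  [7.5→7.75]: (5.56+5.04)/2 × 0.25 = 1.325
  [7.75→10.75]: (5.04+1.57)/2 × 3 = 9.915
  Sum = 168.7875 mcg/mL·hr
k_e = ln2 / t½ = 0.693147 / 1.78 = 0.3894 hr^-1
Extrapolated tail: C_last / k_e = 1.57 / 0.3894 = 4.032
AUC_0→∞ = 168.7875 + 4.032 = 172.8195 mcg/mL·hr

AUC = 173 mcg/mL·hr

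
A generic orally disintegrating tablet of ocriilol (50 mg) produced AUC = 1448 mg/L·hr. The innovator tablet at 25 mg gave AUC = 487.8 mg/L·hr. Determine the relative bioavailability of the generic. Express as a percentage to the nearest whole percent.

F_rel = (AUC_test/D_test) / (AUC_ref/D_ref)
      = (1448/50) / (487.8/25)
      = 28.96 / 19.512 = 1.4842 = 148.42%

F_rel = 148%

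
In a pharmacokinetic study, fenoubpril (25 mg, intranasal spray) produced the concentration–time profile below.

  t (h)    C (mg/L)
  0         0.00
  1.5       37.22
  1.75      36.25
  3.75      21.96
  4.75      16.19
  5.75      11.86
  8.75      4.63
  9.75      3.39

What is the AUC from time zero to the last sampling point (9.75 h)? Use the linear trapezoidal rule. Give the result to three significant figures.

Trapezoidal AUC_0→9.75:
  [0→1.5]: (0.00+37.22)/2 × 1.5 = 27.915
  [1.5→1.75]: (37.22+36.25)/2 × 0.25 = 9.18375
  [1.75→3.75]: (36.25+21.96)/2 × 2 = 58.21
  [3.75→4.75]: (21.96+16.19)/2 × 1 = 19.075
  [4.75→5.75]: (16.19+11.86)/2 × 1 = 14.025
  [5.75→8.75]: (11.86+4.63)/2 × 3 = 24.735
  [8.75→9.75]: (4.63+3.39)/2 × 1 = 4.01
  Sum = 157.15375 mg/L·h

AUC = 157 mg/L·h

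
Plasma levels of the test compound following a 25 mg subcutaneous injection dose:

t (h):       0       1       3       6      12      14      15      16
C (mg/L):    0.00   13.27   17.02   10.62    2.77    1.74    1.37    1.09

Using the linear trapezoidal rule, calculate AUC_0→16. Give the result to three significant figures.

Trapezoidal AUC_0→16:
  [0→1]: (0.00+13.27)/2 × 1 = 6.635
  [1→3]: (13.27+17.02)/2 × 2 = 30.29
  [3→6]: (17.02+10.62)/2 × 3 = 41.46
  [6→12]: (10.62+2.77)/2 × 6 = 40.17
  [12→14]: (2.77+1.74)/2 × 2 = 4.51
  [14→15]: (1.74+1.37)/2 × 1 = 1.555
  [15→16]: (1.37+1.09)/2 × 1 = 1.23
  Sum = 125.85 mg/L·h

AUC = 126 mg/L·h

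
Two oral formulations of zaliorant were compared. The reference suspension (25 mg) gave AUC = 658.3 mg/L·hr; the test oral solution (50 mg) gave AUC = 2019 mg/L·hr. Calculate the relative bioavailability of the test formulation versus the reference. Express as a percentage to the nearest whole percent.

F_rel = (AUC_test/D_test) / (AUC_ref/D_ref)
      = (2019/50) / (658.3/25)
      = 40.38 / 26.332 = 1.5335 = 153.35%

F_rel = 153%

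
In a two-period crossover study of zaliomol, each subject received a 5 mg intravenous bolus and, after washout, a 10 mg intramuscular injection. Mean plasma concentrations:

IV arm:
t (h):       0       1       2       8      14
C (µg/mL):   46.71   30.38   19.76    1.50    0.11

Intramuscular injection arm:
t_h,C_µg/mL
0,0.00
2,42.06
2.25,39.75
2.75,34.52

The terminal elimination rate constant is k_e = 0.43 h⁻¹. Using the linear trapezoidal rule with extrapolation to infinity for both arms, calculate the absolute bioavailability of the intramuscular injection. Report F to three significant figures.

F = 0.570

Trapezoidal AUC_0→14 (IV):
  [0→1]: (46.71+30.38)/2 × 1 = 38.545
  [1→2]: (30.38+19.76)/2 × 1 = 25.07
  [2→8]: (19.76+1.50)/2 × 6 = 63.78
  [8→14]: (1.50+0.11)/2 × 6 = 4.83
  Sum = 132.225 µg/mL·h
IV tail: 0.11/0.43 = 0.256; AUC_iv,0→∞ = 132.225 + 0.256 = 132.481 µg/mL·h
Trapezoidal AUC_0→2.75 (intramuscular injection):
  [0→2]: (0.00+42.06)/2 × 2 = 42.06
  [2→2.25]: (42.06+39.75)/2 × 0.25 = 10.22625
  [2.25→2.75]: (39.75+34.52)/2 × 0.5 = 18.5675
  Sum = 70.85375 µg/mL·h
intramuscular injection tail: 34.52/0.43 = 80.279; AUC_ev,0→∞ = 70.85375 + 80.279 = 151.13275 µg/mL·h
F = (AUC_ev/D_ev)/(AUC_iv/D_iv) = (151.13275/10)/(132.481/5) = 15.113275/26.4962 = 0.5704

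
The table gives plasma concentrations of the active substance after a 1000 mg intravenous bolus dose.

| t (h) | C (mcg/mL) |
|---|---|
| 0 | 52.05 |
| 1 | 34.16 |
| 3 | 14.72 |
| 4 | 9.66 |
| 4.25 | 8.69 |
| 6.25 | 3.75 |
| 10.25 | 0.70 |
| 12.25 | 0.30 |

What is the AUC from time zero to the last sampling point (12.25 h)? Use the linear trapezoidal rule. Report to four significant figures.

Trapezoidal AUC_0→12.25:
  [0→1]: (52.05+34.16)/2 × 1 = 43.105
  [1→3]: (34.16+14.72)/2 × 2 = 48.88
  [3→4]: (14.72+9.66)/2 × 1 = 12.19
  [4→4.25]: (9.66+8.69)/2 × 0.25 = 2.29375
  [4.25→6.25]: (8.69+3.75)/2 × 2 = 12.44
  [6.25→10.25]: (3.75+0.70)/2 × 4 = 8.9
  [10.25→12.25]: (0.70+0.30)/2 × 2 = 1.0
  Sum = 128.80875 mcg/mL·h

AUC = 128.8 mcg/mL·h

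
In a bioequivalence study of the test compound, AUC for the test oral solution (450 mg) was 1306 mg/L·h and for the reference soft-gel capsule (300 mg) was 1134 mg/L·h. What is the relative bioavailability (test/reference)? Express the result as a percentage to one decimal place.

F_rel = 76.8%

F_rel = (AUC_test/D_test) / (AUC_ref/D_ref)
      = (1306/450) / (1134/300)
      = 2.90222 / 3.78 = 0.7678 = 76.78%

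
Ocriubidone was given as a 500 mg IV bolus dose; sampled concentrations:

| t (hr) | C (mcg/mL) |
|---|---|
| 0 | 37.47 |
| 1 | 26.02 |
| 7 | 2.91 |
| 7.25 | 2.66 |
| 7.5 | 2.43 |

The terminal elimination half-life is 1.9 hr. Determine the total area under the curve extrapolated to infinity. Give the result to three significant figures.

AUC = 127 mcg/mL·hr

Trapezoidal AUC_0→7.5:
  [0→1]: (37.47+26.02)/2 × 1 = 31.745
  [1→7]: (26.02+2.91)/2 × 6 = 86.79
  [7→7.25]: (2.91+2.66)/2 × 0.25 = 0.69625
  [7.25→7.5]: (2.66+2.43)/2 × 0.25 = 0.63625
  Sum = 119.8675 mcg/mL·hr
k_e = ln2 / t½ = 0.693147 / 1.9 = 0.3648 hr^-1
Extrapolated tail: C_last / k_e = 2.43 / 0.3648 = 6.661
AUC_0→∞ = 119.8675 + 6.661 = 126.5285 mcg/mL·hr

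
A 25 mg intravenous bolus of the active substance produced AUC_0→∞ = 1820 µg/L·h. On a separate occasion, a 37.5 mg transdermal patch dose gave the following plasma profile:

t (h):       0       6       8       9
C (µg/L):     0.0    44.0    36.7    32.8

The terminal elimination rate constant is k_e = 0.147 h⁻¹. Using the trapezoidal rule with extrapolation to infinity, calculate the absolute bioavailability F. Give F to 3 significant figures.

F = 0.172

Trapezoidal AUC_0→9 (transdermal patch):
  [0→6]: (0.0+44.0)/2 × 6 = 132.0
  [6→8]: (44.0+36.7)/2 × 2 = 80.7
  [8→9]: (36.7+32.8)/2 × 1 = 34.75
  Sum = 247.45 µg/L·h
Tail: C_last/k_e = 32.8/0.147 = 223.129
AUC_0→∞ (transdermal patch) = 247.45 + 223.129 = 470.579 µg/L·h
F = (AUC_ev/D_ev)/(AUC_iv/D_iv) = (470.579/37.5)/(1820/25) = 12.5488/72.8 = 0.1724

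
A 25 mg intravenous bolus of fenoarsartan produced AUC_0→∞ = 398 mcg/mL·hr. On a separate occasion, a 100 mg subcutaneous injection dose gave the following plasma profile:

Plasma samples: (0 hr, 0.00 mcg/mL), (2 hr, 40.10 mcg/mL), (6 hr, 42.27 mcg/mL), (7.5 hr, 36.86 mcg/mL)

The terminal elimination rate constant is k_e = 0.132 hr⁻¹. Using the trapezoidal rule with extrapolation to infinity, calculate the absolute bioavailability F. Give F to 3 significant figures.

F = 0.341

Trapezoidal AUC_0→7.5 (subcutaneous injection):
  [0→2]: (0.00+40.10)/2 × 2 = 40.1
  [2→6]: (40.10+42.27)/2 × 4 = 164.74
  [6→7.5]: (42.27+36.86)/2 × 1.5 = 59.3475
  Sum = 264.1875 mcg/mL·hr
Tail: C_last/k_e = 36.86/0.132 = 279.242
AUC_0→∞ (subcutaneous injection) = 264.1875 + 279.242 = 543.4295 mcg/mL·hr
F = (AUC_ev/D_ev)/(AUC_iv/D_iv) = (543.4295/100)/(398/25) = 5.434295/15.92 = 0.3414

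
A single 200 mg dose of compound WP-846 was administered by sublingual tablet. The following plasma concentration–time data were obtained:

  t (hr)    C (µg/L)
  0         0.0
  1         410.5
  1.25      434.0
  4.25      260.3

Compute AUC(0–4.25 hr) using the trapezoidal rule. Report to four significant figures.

AUC = 1352 µg/L·hr

Trapezoidal AUC_0→4.25:
  [0→1]: (0.0+410.5)/2 × 1 = 205.25
  [1→1.25]: (410.5+434.0)/2 × 0.25 = 105.5625
  [1.25→4.25]: (434.0+260.3)/2 × 3 = 1041.45
  Sum = 1352.2625 µg/L·hr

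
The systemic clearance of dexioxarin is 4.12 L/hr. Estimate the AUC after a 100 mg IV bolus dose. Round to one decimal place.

AUC_0→∞ = Dose_iv / CL
        = 100 / 4.12 = 24.2718 mg/L·hr

AUC = 24.3 mg/L·hr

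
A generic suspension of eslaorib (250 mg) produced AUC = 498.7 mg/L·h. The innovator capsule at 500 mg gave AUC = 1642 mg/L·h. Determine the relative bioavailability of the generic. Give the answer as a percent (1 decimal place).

F_rel = 60.7%

F_rel = (AUC_test/D_test) / (AUC_ref/D_ref)
      = (498.7/250) / (1642/500)
      = 1.9948 / 3.284 = 0.6074 = 60.74%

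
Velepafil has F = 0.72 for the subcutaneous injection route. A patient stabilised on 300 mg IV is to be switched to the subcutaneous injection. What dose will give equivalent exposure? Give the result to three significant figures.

D_subcutaneous = 417 mg

For equal systemic exposure: F × D_ev = D_iv
D_ev = D_iv / F = 300 / 0.72 = 416.667 mg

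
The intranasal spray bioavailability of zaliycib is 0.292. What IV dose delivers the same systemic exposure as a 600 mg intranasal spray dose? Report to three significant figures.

Systemic exposure from an extravascular dose = F × D_ev, so the equivalent IV dose is F × D_ev.
D_iv = F × D_ev = 0.292 × 600 = 175.2 mg

D_iv = 175 mg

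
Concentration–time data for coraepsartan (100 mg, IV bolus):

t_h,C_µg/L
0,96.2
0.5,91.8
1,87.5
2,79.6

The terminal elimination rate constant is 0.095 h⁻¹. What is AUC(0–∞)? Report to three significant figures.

AUC = 1010 µg/L·h

Trapezoidal AUC_0→2:
  [0→0.5]: (96.2+91.8)/2 × 0.5 = 47.0
  [0.5→1]: (91.8+87.5)/2 × 0.5 = 44.825
  [1→2]: (87.5+79.6)/2 × 1 = 83.55
  Sum = 175.375 µg/L·h
Extrapolated tail: C_last / k_e = 79.6 / 0.095 = 837.895
AUC_0→∞ = 175.375 + 837.895 = 1013.27 µg/L·h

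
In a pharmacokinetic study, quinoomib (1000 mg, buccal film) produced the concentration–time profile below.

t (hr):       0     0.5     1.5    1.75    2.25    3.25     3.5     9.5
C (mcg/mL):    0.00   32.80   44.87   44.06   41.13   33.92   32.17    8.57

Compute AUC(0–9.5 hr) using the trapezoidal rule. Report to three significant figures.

Trapezoidal AUC_0→9.5:
  [0→0.5]: (0.00+32.80)/2 × 0.5 = 8.2
  [0.5→1.5]: (32.80+44.87)/2 × 1 = 38.835
  [1.5→1.75]: (44.87+44.06)/2 × 0.25 = 11.11625
  [1.75→2.25]: (44.06+41.13)/2 × 0.5 = 21.2975
  [2.25→3.25]: (41.13+33.92)/2 × 1 = 37.525
  [3.25→3.5]: (33.92+32.17)/2 × 0.25 = 8.26125
  [3.5→9.5]: (32.17+8.57)/2 × 6 = 122.22
  Sum = 247.455 mcg/mL·hr

AUC = 247 mcg/mL·hr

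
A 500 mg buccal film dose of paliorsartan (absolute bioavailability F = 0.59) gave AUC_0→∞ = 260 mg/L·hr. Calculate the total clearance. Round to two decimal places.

CL = 1.13 L/hr

CL = F × Dose / AUC_0→∞
   = 0.59 × 500 / 260 = 1.13462 L/hr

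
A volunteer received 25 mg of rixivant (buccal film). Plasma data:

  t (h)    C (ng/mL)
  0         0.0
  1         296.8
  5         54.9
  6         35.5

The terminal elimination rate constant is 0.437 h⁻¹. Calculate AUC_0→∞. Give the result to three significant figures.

AUC = 978 ng/mL·h

Trapezoidal AUC_0→6:
  [0→1]: (0.0+296.8)/2 × 1 = 148.4
  [1→5]: (296.8+54.9)/2 × 4 = 703.4
  [5→6]: (54.9+35.5)/2 × 1 = 45.2
  Sum = 897.0 ng/mL·h
Extrapolated tail: C_last / k_e = 35.5 / 0.437 = 81.236
AUC_0→∞ = 897.0 + 81.236 = 978.236 ng/mL·h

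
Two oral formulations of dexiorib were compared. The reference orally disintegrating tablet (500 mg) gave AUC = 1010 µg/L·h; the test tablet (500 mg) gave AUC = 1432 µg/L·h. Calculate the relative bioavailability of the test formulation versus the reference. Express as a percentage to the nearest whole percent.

F_rel = 142%

F_rel = (AUC_test/D_test) / (AUC_ref/D_ref)
      = (1432/500) / (1010/500)
      = 2.864 / 2.02 = 1.4178 = 141.78%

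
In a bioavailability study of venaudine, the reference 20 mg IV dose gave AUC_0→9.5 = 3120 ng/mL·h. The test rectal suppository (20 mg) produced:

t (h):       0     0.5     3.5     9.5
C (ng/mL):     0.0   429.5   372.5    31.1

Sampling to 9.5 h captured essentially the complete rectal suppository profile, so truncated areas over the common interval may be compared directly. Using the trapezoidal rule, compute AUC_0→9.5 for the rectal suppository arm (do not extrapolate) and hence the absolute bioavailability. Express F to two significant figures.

F = 0.81

Trapezoidal AUC_0→9.5 (rectal suppository):
  [0→0.5]: (0.0+429.5)/2 × 0.5 = 107.375
  [0.5→3.5]: (429.5+372.5)/2 × 3 = 1203.0
  [3.5→9.5]: (372.5+31.1)/2 × 6 = 1210.8
  Sum = 2521.175 ng/mL·h
F = (AUC_ev/D_ev)/(AUC_iv/D_iv) = (2521.175/20)/(3120/20) = 126.05875/156 = 0.8081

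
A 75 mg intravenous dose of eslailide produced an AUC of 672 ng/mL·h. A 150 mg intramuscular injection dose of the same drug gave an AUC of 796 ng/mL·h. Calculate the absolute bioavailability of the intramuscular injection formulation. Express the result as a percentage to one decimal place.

F = (AUC_ev / D_ev) / (AUC_iv / D_iv)
  = (796/150) / (672/75)
  = 5.30667 / 8.96 = 0.5923
  = 59.23%

F = 59.2%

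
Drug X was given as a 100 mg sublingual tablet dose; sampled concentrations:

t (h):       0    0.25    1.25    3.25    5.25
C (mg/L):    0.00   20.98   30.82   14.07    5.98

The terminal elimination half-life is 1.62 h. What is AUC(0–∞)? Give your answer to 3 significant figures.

AUC = 107 mg/L·h

Trapezoidal AUC_0→5.25:
  [0→0.25]: (0.00+20.98)/2 × 0.25 = 2.6225
  [0.25→1.25]: (20.98+30.82)/2 × 1 = 25.9
  [1.25→3.25]: (30.82+14.07)/2 × 2 = 44.89
  [3.25→5.25]: (14.07+5.98)/2 × 2 = 20.05
  Sum = 93.4625 mg/L·h
k_e = ln2 / t½ = 0.693147 / 1.62 = 0.4279 h^-1
Extrapolated tail: C_last / k_e = 5.98 / 0.4279 = 13.975
AUC_0→∞ = 93.4625 + 13.975 = 107.4375 mg/L·h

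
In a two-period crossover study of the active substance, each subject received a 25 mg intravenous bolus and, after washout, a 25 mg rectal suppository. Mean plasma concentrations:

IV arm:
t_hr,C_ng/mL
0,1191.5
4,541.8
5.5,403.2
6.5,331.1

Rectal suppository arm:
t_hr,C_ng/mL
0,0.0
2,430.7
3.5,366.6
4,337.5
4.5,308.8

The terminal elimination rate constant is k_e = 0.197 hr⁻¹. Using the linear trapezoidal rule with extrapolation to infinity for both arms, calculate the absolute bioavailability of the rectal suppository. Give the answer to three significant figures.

F = 0.471

Trapezoidal AUC_0→6.5 (IV):
  [0→4]: (1191.5+541.8)/2 × 4 = 3466.6
  [4→5.5]: (541.8+403.2)/2 × 1.5 = 708.75
  [5.5→6.5]: (403.2+331.1)/2 × 1 = 367.15
  Sum = 4542.5 ng/mL·hr
IV tail: 331.1/0.197 = 1680.711; AUC_iv,0→∞ = 4542.5 + 1680.711 = 6223.211 ng/mL·hr
Trapezoidal AUC_0→4.5 (rectal suppository):
  [0→2]: (0.0+430.7)/2 × 2 = 430.7
  [2→3.5]: (430.7+366.6)/2 × 1.5 = 597.975
  [3.5→4]: (366.6+337.5)/2 × 0.5 = 176.025
  [4→4.5]: (337.5+308.8)/2 × 0.5 = 161.575
  Sum = 1366.275 ng/mL·hr
rectal suppository tail: 308.8/0.197 = 1567.513; AUC_ev,0→∞ = 1366.275 + 1567.513 = 2933.788 ng/mL·hr
F = (AUC_ev/D_ev)/(AUC_iv/D_iv) = (2933.788/25)/(6223.211/25) = 117.35152/248.92844 = 0.4714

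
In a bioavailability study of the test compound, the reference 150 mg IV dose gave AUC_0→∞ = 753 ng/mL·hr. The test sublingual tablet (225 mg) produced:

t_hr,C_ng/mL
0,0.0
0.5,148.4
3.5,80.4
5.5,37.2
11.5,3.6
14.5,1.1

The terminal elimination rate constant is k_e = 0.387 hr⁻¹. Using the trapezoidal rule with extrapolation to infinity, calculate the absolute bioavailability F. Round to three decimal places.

Trapezoidal AUC_0→14.5 (sublingual tablet):
  [0→0.5]: (0.0+148.4)/2 × 0.5 = 37.1
  [0.5→3.5]: (148.4+80.4)/2 × 3 = 343.2
  [3.5→5.5]: (80.4+37.2)/2 × 2 = 117.6
  [5.5→11.5]: (37.2+3.6)/2 × 6 = 122.4
  [11.5→14.5]: (3.6+1.1)/2 × 3 = 7.05
  Sum = 627.35 ng/mL·hr
Tail: C_last/k_e = 1.1/0.387 = 2.842
AUC_0→∞ (sublingual tablet) = 627.35 + 2.842 = 630.192 ng/mL·hr
F = (AUC_ev/D_ev)/(AUC_iv/D_iv) = (630.192/225)/(753/150) = 2.80085/5.02 = 0.5579

F = 0.558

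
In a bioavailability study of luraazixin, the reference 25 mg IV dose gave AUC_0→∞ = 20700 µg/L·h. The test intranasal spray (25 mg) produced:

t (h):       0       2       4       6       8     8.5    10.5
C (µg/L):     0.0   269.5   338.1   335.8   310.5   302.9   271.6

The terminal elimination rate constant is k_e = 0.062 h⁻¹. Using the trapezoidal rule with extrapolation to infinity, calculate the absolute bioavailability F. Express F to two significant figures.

F = 0.35

Trapezoidal AUC_0→10.5 (intranasal spray):
  [0→2]: (0.0+269.5)/2 × 2 = 269.5
  [2→4]: (269.5+338.1)/2 × 2 = 607.6
  [4→6]: (338.1+335.8)/2 × 2 = 673.9
  [6→8]: (335.8+310.5)/2 × 2 = 646.3
  [8→8.5]: (310.5+302.9)/2 × 0.5 = 153.35
  [8.5→10.5]: (302.9+271.6)/2 × 2 = 574.5
  Sum = 2925.15 µg/L·h
Tail: C_last/k_e = 271.6/0.062 = 4380.645
AUC_0→∞ (intranasal spray) = 2925.15 + 4380.645 = 7305.795 µg/L·h
F = (AUC_ev/D_ev)/(AUC_iv/D_iv) = (7305.795/25)/(20700/25) = 292.2318/828 = 0.3529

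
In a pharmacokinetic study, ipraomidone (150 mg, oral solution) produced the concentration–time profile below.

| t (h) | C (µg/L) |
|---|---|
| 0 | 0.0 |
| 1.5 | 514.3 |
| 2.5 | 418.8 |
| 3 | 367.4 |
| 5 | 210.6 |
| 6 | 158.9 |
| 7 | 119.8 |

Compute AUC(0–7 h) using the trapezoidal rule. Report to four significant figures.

Trapezoidal AUC_0→7:
  [0→1.5]: (0.0+514.3)/2 × 1.5 = 385.725
  [1.5→2.5]: (514.3+418.8)/2 × 1 = 466.55
  [2.5→3]: (418.8+367.4)/2 × 0.5 = 196.55
  [3→5]: (367.4+210.6)/2 × 2 = 578.0
  [5→6]: (210.6+158.9)/2 × 1 = 184.75
  [6→7]: (158.9+119.8)/2 × 1 = 139.35
  Sum = 1950.925 µg/L·h

AUC = 1951 µg/L·h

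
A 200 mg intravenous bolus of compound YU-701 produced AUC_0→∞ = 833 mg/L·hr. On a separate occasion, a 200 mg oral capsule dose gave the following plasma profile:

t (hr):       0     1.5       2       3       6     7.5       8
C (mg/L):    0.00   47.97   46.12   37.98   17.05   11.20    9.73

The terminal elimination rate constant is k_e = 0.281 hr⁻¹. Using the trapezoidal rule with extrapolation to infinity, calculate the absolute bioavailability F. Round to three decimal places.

Trapezoidal AUC_0→8 (oral capsule):
  [0→1.5]: (0.00+47.97)/2 × 1.5 = 35.9775
  [1.5→2]: (47.97+46.12)/2 × 0.5 = 23.5225
  [2→3]: (46.12+37.98)/2 × 1 = 42.05
  [3→6]: (37.98+17.05)/2 × 3 = 82.545
  [6→7.5]: (17.05+11.20)/2 × 1.5 = 21.1875
  [7.5→8]: (11.20+9.73)/2 × 0.5 = 5.2325
  Sum = 210.515 mg/L·hr
Tail: C_last/k_e = 9.73/0.281 = 34.626
AUC_0→∞ (oral capsule) = 210.515 + 34.626 = 245.141 mg/L·hr
F = (AUC_ev/D_ev)/(AUC_iv/D_iv) = (245.141/200)/(833/200) = 1.225705/4.165 = 0.2943

F = 0.294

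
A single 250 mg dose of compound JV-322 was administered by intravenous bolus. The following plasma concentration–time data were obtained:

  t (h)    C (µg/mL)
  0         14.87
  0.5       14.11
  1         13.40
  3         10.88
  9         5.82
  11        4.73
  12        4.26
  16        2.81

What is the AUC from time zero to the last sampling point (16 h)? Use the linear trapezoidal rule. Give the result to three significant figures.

Trapezoidal AUC_0→16:
  [0→0.5]: (14.87+14.11)/2 × 0.5 = 7.245
  [0.5→1]: (14.11+13.40)/2 × 0.5 = 6.8775
  [1→3]: (13.40+10.88)/2 × 2 = 24.28
  [3→9]: (10.88+5.82)/2 × 6 = 50.1
  [9→11]: (5.82+4.73)/2 × 2 = 10.55
  [11→12]: (4.73+4.26)/2 × 1 = 4.495
  [12→16]: (4.26+2.81)/2 × 4 = 14.14
  Sum = 117.6875 µg/mL·h

AUC = 118 µg/mL·h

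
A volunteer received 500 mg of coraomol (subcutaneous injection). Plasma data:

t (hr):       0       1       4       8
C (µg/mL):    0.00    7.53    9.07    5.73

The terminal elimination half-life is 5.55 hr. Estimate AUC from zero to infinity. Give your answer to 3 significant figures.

AUC = 104 µg/mL·hr

Trapezoidal AUC_0→8:
  [0→1]: (0.00+7.53)/2 × 1 = 3.765
  [1→4]: (7.53+9.07)/2 × 3 = 24.9
  [4→8]: (9.07+5.73)/2 × 4 = 29.6
  Sum = 58.265 µg/mL·hr
k_e = ln2 / t½ = 0.693147 / 5.55 = 0.1249 hr^-1
Extrapolated tail: C_last / k_e = 5.73 / 0.1249 = 45.877
AUC_0→∞ = 58.265 + 45.877 = 104.142 µg/mL·hr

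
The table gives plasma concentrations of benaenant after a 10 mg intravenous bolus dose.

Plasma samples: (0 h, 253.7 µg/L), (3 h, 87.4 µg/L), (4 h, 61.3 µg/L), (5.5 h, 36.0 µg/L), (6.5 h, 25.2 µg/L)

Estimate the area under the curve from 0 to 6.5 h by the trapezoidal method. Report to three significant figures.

AUC = 690 µg/L·h

Trapezoidal AUC_0→6.5:
  [0→3]: (253.7+87.4)/2 × 3 = 511.65
  [3→4]: (87.4+61.3)/2 × 1 = 74.35
  [4→5.5]: (61.3+36.0)/2 × 1.5 = 72.975
  [5.5→6.5]: (36.0+25.2)/2 × 1 = 30.6
  Sum = 689.575 µg/L·h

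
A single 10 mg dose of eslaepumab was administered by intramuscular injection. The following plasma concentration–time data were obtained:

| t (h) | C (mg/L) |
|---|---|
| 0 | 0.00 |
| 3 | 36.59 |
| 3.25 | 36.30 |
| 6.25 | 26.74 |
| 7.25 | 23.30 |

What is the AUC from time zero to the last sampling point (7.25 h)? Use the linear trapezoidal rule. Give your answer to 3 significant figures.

Trapezoidal AUC_0→7.25:
  [0→3]: (0.00+36.59)/2 × 3 = 54.885
  [3→3.25]: (36.59+36.30)/2 × 0.25 = 9.11125
  [3.25→6.25]: (36.30+26.74)/2 × 3 = 94.56
  [6.25→7.25]: (26.74+23.30)/2 × 1 = 25.02
  Sum = 183.57625 mg/L·h

AUC = 184 mg/L·h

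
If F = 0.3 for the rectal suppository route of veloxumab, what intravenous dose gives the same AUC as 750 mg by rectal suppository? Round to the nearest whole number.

Systemic exposure from an extravascular dose = F × D_ev, so the equivalent IV dose is F × D_ev.
D_iv = F × D_ev = 0.3 × 750 = 225 mg

D_iv = 225 mg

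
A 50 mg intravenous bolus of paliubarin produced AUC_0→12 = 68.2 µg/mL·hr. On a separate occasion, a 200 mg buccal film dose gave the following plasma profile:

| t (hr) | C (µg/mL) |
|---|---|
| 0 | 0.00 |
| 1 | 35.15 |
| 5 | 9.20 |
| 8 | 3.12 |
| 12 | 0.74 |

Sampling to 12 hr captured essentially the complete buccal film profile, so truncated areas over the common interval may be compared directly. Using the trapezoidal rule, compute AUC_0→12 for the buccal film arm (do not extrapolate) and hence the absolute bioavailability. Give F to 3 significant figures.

F = 0.486

Trapezoidal AUC_0→12 (buccal film):
  [0→1]: (0.00+35.15)/2 × 1 = 17.575
  [1→5]: (35.15+9.20)/2 × 4 = 88.7
  [5→8]: (9.20+3.12)/2 × 3 = 18.48
  [8→12]: (3.12+0.74)/2 × 4 = 7.72
  Sum = 132.475 µg/mL·hr
F = (AUC_ev/D_ev)/(AUC_iv/D_iv) = (132.475/200)/(68.2/50) = 0.662375/1.364 = 0.4856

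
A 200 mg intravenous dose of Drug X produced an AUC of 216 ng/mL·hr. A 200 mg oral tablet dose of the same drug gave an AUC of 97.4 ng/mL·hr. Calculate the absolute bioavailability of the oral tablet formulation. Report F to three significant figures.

F = (AUC_ev / D_ev) / (AUC_iv / D_iv)
  = (97.4/200) / (216/200)
  = 0.487 / 1.08 = 0.4509

F = 0.451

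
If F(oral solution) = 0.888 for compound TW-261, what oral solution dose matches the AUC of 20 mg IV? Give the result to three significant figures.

D_oral = 22.5 mg

For equal systemic exposure: F × D_ev = D_iv
D_ev = D_iv / F = 20 / 0.888 = 22.5225 mg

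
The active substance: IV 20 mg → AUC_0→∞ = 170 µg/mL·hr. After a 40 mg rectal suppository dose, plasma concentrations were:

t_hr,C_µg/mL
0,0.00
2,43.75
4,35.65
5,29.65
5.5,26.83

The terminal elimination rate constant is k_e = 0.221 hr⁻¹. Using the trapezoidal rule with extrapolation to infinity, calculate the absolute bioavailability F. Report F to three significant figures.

Trapezoidal AUC_0→5.5 (rectal suppository):
  [0→2]: (0.00+43.75)/2 × 2 = 43.75
  [2→4]: (43.75+35.65)/2 × 2 = 79.4
  [4→5]: (35.65+29.65)/2 × 1 = 32.65
  [5→5.5]: (29.65+26.83)/2 × 0.5 = 14.12
  Sum = 169.92 µg/mL·hr
Tail: C_last/k_e = 26.83/0.221 = 121.403
AUC_0→∞ (rectal suppository) = 169.92 + 121.403 = 291.323 µg/mL·hr
F = (AUC_ev/D_ev)/(AUC_iv/D_iv) = (291.323/40)/(170/20) = 7.283075/8.5 = 0.8568

F = 0.857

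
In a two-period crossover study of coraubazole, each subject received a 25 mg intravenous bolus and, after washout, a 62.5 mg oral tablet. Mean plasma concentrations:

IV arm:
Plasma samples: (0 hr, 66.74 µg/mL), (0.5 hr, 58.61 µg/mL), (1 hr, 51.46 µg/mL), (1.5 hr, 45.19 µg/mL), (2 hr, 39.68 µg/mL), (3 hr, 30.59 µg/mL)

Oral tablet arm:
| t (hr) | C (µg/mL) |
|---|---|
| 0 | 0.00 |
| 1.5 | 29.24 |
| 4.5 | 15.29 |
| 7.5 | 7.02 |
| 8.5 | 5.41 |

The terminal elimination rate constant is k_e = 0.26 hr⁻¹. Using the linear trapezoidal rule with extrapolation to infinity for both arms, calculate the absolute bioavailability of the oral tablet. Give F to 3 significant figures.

Trapezoidal AUC_0→3 (IV):
  [0→0.5]: (66.74+58.61)/2 × 0.5 = 31.3375
  [0.5→1]: (58.61+51.46)/2 × 0.5 = 27.5175
  [1→1.5]: (51.46+45.19)/2 × 0.5 = 24.1625
  [1.5→2]: (45.19+39.68)/2 × 0.5 = 21.2175
  [2→3]: (39.68+30.59)/2 × 1 = 35.135
  Sum = 139.37 µg/mL·hr
IV tail: 30.59/0.26 = 117.654; AUC_iv,0→∞ = 139.37 + 117.654 = 257.024 µg/mL·hr
Trapezoidal AUC_0→8.5 (oral tablet):
  [0→1.5]: (0.00+29.24)/2 × 1.5 = 21.93
  [1.5→4.5]: (29.24+15.29)/2 × 3 = 66.795
  [4.5→7.5]: (15.29+7.02)/2 × 3 = 33.465
  [7.5→8.5]: (7.02+5.41)/2 × 1 = 6.215
  Sum = 128.405 µg/mL·hr
oral tablet tail: 5.41/0.26 = 20.808; AUC_ev,0→∞ = 128.405 + 20.808 = 149.213 µg/mL·hr
F = (AUC_ev/D_ev)/(AUC_iv/D_iv) = (149.213/62.5)/(257.024/25) = 2.387408/10.28096 = 0.2322

F = 0.232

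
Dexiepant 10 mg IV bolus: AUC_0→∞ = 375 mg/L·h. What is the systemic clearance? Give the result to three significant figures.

CL = 0.0267 L/h

CL = Dose_iv / AUC_0→∞
   = 10 / 375 = 0.0266667 L/h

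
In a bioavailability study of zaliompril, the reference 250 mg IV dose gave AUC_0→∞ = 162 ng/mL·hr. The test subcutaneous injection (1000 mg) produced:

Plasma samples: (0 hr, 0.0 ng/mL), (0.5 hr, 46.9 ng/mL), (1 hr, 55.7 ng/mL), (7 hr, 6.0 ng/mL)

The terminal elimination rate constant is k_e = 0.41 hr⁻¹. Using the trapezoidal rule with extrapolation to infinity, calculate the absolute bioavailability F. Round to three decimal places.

Trapezoidal AUC_0→7 (subcutaneous injection):
  [0→0.5]: (0.0+46.9)/2 × 0.5 = 11.725
  [0.5→1]: (46.9+55.7)/2 × 0.5 = 25.65
  [1→7]: (55.7+6.0)/2 × 6 = 185.1
  Sum = 222.475 ng/mL·hr
Tail: C_last/k_e = 6.0/0.41 = 14.634
AUC_0→∞ (subcutaneous injection) = 222.475 + 14.634 = 237.109 ng/mL·hr
F = (AUC_ev/D_ev)/(AUC_iv/D_iv) = (237.109/1000)/(162/250) = 0.237109/0.648 = 0.3659

F = 0.366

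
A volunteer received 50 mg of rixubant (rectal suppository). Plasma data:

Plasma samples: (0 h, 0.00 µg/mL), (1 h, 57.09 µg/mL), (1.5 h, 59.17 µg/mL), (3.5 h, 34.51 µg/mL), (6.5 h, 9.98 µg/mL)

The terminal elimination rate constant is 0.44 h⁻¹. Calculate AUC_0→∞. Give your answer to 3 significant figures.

Trapezoidal AUC_0→6.5:
  [0→1]: (0.00+57.09)/2 × 1 = 28.545
  [1→1.5]: (57.09+59.17)/2 × 0.5 = 29.065
  [1.5→3.5]: (59.17+34.51)/2 × 2 = 93.68
  [3.5→6.5]: (34.51+9.98)/2 × 3 = 66.735
  Sum = 218.025 µg/mL·h
Extrapolated tail: C_last / k_e = 9.98 / 0.44 = 22.682
AUC_0→∞ = 218.025 + 22.682 = 240.707 µg/mL·h

AUC = 241 µg/mL·h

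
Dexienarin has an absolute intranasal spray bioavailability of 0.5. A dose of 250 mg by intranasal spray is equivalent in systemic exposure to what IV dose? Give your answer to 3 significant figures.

Systemic exposure from an extravascular dose = F × D_ev, so the equivalent IV dose is F × D_ev.
D_iv = F × D_ev = 0.5 × 250 = 125 mg

D_iv = 125 mg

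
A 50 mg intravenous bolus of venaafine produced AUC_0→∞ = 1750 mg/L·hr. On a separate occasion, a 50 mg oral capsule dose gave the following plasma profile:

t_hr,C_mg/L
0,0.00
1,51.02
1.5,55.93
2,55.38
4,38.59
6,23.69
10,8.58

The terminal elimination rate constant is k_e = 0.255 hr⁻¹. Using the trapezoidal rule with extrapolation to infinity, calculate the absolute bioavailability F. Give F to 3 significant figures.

Trapezoidal AUC_0→10 (oral capsule):
  [0→1]: (0.00+51.02)/2 × 1 = 25.51
  [1→1.5]: (51.02+55.93)/2 × 0.5 = 26.7375
  [1.5→2]: (55.93+55.38)/2 × 0.5 = 27.8275
  [2→4]: (55.38+38.59)/2 × 2 = 93.97
  [4→6]: (38.59+23.69)/2 × 2 = 62.28
  [6→10]: (23.69+8.58)/2 × 4 = 64.54
  Sum = 300.865 mg/L·hr
Tail: C_last/k_e = 8.58/0.255 = 33.647
AUC_0→∞ (oral capsule) = 300.865 + 33.647 = 334.512 mg/L·hr
F = (AUC_ev/D_ev)/(AUC_iv/D_iv) = (334.512/50)/(1750/50) = 6.69024/35 = 0.1911

F = 0.191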